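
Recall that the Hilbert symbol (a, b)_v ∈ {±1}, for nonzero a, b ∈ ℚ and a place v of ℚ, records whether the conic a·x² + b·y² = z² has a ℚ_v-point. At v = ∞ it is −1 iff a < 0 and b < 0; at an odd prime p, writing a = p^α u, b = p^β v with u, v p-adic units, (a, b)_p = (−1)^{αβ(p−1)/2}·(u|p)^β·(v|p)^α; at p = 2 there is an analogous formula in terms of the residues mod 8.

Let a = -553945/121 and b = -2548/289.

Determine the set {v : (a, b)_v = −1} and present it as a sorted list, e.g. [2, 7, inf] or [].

[2, 5, 13, inf]

Mod squares: a ≡ -11305, b ≡ -13. Check v ∈ {∞, 2, 5, 7, 11, 13, 17, 19}.
v=11: a=11^-2·(≡4), b=11^0·(≡5) mod 11; (4|11)=+1, (5|11)=+1; (−1)^{-2·0·5}·(+1)^0·(+1)^-2 = +1.
v=2: v_2(a)=0, v_2(b)=2; units ≡ 7, 3 (mod 8); ε·ε+αω+βω = 1·1+0·1+2·0 ≡ 1  ⇒  (a,b)_2 = -1.
v=5: a=5^1·(≡1), b=5^0·(≡3) mod 5; (1|5)=+1, (3|5)=-1; (−1)^{1·0·2}·(+1)^0·(-1)^1 = -1.
v=7: a=7^3·(≡1), b=7^2·(≡2) mod 7; (1|7)=+1, (2|7)=+1; (−1)^{3·2·3}·(+1)^2·(+1)^3 = +1.
v=13: a=13^0·(≡6), b=13^1·(≡4) mod 13; (6|13)=-1, (4|13)=+1; (−1)^{0·1·6}·(-1)^1·(+1)^0 = -1.
v=17: a=17^1·(≡2), b=17^-2·(≡2) mod 17; (2|17)=+1, (2|17)=+1; (−1)^{1·-2·8}·(+1)^-2·(+1)^1 = +1.
v=19: a=19^1·(≡15), b=19^0·(≡9) mod 19; (15|19)=-1, (9|19)=+1; (−1)^{1·0·9}·(-1)^0·(+1)^1 = +1.
v=∞: -11305 < 0 and -13 < 0  ⇒  (a,b)_∞ = -1.
Ram(-11305, -13) = {2, 5, 13, ∞}; no ℚ_2-point on the conic.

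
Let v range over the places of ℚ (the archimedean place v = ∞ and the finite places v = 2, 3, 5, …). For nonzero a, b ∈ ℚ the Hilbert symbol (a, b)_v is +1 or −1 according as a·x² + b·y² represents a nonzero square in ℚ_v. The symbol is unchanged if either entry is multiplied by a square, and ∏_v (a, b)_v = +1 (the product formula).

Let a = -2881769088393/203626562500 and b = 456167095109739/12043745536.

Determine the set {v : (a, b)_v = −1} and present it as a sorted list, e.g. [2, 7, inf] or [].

[2, 17]

Mod squares: a ≡ -17, b ≡ 299. Check v ∈ {∞, 2, 3, 5, 13, 17, 19, 23}.
v=17: a=17^3·(≡8), b=17^2·(≡6) mod 17; (8|17)=+1, (6|17)=-1; (−1)^{3·2·8}·(+1)^2·(-1)^3 = -1.
v=∞: -17 < 0 and 299 > 0  ⇒  (a,b)_∞ = +1.
v=5: a=5^-8·(≡3), b=5^0·(≡4) mod 5; (3|5)=-1, (4|5)=+1; (−1)^{-8·0·2}·(-1)^0·(+1)^-8 = +1.
v=23: a=23^2·(≡8), b=23^3·(≡1) mod 23; (8|23)=+1, (1|23)=+1; (−1)^{2·3·11}·(+1)^3·(+1)^2 = +1.
v=2: v_2(a)=-2, v_2(b)=-8; units ≡ 7, 3 (mod 8); ε·ε+αω+βω = 1·1+-2·1+-8·0 ≡ 1  ⇒  (a,b)_2 = -1.
v=3: a=3^8·(≡1), b=3^10·(≡2) mod 3; (1|3)=+1, (2|3)=-1; (−1)^{8·10·1}·(+1)^10·(-1)^8 = +1.
v=13: a=13^2·(≡12), b=13^3·(≡1) mod 13; (12|13)=+1, (1|13)=+1; (−1)^{2·3·6}·(+1)^3·(+1)^2 = +1.
v=19: a=19^-4·(≡18), b=19^-6·(≡2) mod 19; (18|19)=-1, (2|19)=-1; (−1)^{-4·-6·9}·(-1)^-6·(-1)^-4 = +1.
(-17, 299 / ℚ) ramifies at {2, 17}: a division algebra.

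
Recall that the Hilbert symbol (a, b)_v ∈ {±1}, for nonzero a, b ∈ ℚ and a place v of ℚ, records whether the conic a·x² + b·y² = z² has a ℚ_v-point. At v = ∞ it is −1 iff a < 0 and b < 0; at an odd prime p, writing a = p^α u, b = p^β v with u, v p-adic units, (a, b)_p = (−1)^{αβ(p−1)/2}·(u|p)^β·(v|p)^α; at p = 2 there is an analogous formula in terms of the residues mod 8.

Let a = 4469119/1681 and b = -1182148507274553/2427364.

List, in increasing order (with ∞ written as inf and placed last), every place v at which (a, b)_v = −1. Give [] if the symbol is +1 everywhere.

Mod squares: a ≡ 1591, b ≡ -377. Check v ∈ {∞, 2, 3, 7, 13, 19, 29, 37, 41, 43, 53}.
v=7: a=7^0·(≡4), b=7^2·(≡1) mod 7; (4|7)=+1, (1|7)=+1; (−1)^{0·2·3}·(+1)^2·(+1)^0 = +1.
v=41: a=41^-2·(≡37), b=41^-2·(≡2) mod 41; (37|41)=+1, (2|41)=+1; (−1)^{-2·-2·20}·(+1)^-2·(+1)^-2 = +1.
v=53: a=53^2·(≡7), b=53^2·(≡47) mod 53; (7|53)=+1, (47|53)=+1; (−1)^{2·2·26}·(+1)^2·(+1)^2 = +1.
v=3: a=3^0·(≡1), b=3^2·(≡1) mod 3; (1|3)=+1, (1|3)=+1; (−1)^{0·2·1}·(+1)^2·(+1)^0 = +1.
v=19: a=19^0·(≡8), b=19^-2·(≡13) mod 19; (8|19)=-1, (13|19)=-1; (−1)^{0·-2·9}·(-1)^-2·(-1)^0 = +1.
v=13: a=13^0·(≡11), b=13^1·(≡9) mod 13; (11|13)=-1, (9|13)=+1; (−1)^{0·1·6}·(-1)^1·(+1)^0 = -1.
v=29: a=29^0·(≡13), b=29^1·(≡20) mod 29; (13|29)=+1, (20|29)=+1; (−1)^{0·1·14}·(+1)^1·(+1)^0 = +1.
v=37: a=37^1·(≡22), b=37^2·(≡34) mod 37; (22|37)=-1, (34|37)=+1; (−1)^{1·2·18}·(-1)^2·(+1)^1 = +1.
v=2: v_2(a)=0, v_2(b)=-2; units ≡ 7, 7 (mod 8); ε·ε+αω+βω = 1·1+0·0+-2·0 ≡ 1  ⇒  (a,b)_2 = -1.
v=∞: 1591 > 0 and -377 < 0  ⇒  (a,b)_∞ = +1.
v=43: a=43^1·(≡22), b=43^2·(≡4) mod 43; (22|43)=-1, (4|43)=+1; (−1)^{1·2·21}·(-1)^2·(+1)^1 = +1.
(1591, -377 / ℚ) ramifies at {2, 13}: a division algebra.

[2, 13]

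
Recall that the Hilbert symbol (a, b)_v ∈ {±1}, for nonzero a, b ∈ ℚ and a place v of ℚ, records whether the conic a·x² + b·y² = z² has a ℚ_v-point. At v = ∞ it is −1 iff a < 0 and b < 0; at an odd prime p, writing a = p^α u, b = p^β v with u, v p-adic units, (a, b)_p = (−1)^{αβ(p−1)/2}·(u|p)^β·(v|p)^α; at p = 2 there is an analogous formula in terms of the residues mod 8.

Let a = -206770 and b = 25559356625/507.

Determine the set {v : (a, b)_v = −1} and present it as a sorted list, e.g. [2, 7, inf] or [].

[3, 11, 23, 31]

Mod squares: a ≡ -206770, b ≡ 3795. Check v ∈ {∞, 2, 3, 5, 11, 13, 23, 29, 31}.
v=2: v_2(a)=1, v_2(b)=0; units ≡ 7, 3 (mod 8); ε·ε+αω+βω = 1·1+1·1+0·0 ≡ 0  ⇒  (a,b)_2 = +1.
v=23: a=23^1·(≡3), b=23^1·(≡3) mod 23; (3|23)=+1, (3|23)=+1; (−1)^{1·1·11}·(+1)^1·(+1)^1 = -1.
v=31: a=31^1·(≡26), b=31^2·(≡30) mod 31; (26|31)=-1, (30|31)=-1; (−1)^{1·2·15}·(-1)^2·(-1)^1 = -1.
v=29: a=29^1·(≡4), b=29^2·(≡25) mod 29; (4|29)=+1, (25|29)=+1; (−1)^{1·2·14}·(+1)^2·(+1)^1 = +1.
v=∞: -206770 < 0 and 3795 > 0  ⇒  (a,b)_∞ = +1.
v=5: a=5^1·(≡1), b=5^3·(≡4) mod 5; (1|5)=+1, (4|5)=+1; (−1)^{1·3·2}·(+1)^3·(+1)^1 = +1.
v=3: a=3^0·(≡2), b=3^-1·(≡2) mod 3; (2|3)=-1, (2|3)=-1; (−1)^{0·-1·1}·(-1)^-1·(-1)^0 = -1.
v=13: a=13^0·(≡8), b=13^-2·(≡12) mod 13; (8|13)=-1, (12|13)=+1; (−1)^{0·-2·6}·(-1)^-2·(+1)^0 = +1.
v=11: a=11^0·(≡8), b=11^1·(≡3) mod 11; (8|11)=-1, (3|11)=+1; (−1)^{0·1·5}·(-1)^1·(+1)^0 = -1.
Ram(-206770, 3795) = {3, 11, 23, 31}; no ℚ_3-point on the conic.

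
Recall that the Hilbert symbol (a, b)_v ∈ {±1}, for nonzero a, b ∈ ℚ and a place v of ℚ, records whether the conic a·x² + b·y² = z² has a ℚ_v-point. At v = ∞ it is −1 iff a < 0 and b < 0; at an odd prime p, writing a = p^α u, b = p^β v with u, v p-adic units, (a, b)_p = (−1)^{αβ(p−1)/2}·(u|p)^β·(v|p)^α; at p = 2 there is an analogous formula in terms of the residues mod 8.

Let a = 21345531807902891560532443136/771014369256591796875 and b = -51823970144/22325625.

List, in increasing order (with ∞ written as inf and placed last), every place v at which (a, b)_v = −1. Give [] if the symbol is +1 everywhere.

(a, b) ≡ (946, -86) mod (ℚ^×)²; places V = {2, 3, 5, 7, 11, 17, 19, 43, ∞}.
(a,b)_2: α=19, β=5; u≡1, v≡5 (mod 8); ε(u)ε(v)=0·0, αω(v)=19·1, βω(u)=5·0; sum ≡ 1  ⇒  -1.
(a,b)_5: α=-14, u≡4; β=-4, v≡1 (mod 5); (4|5)=+1, (1|5)=+1; sign (−1)^0·+1^-4·+1^-14 = +1.
(a,b)_19: α=10, u≡14; β=4, v≡16 (mod 19); (14|19)=-1, (16|19)=+1; sign (−1)^0·-1^4·+1^10 = +1.
(a,b)_7: α=-4, u≡4; β=-2, v≡6 (mod 7); (4|7)=+1, (6|7)=-1; sign (−1)^0·+1^-2·-1^-4 = +1.
(a,b)_∞: sgn(946)=+, sgn(-86)=−, so +1.
(a,b)_43: α=3, u≡2; β=1, v≡41 (mod 43); (2|43)=-1, (41|43)=+1; sign (−1)^1·-1^1·+1^3 = +1.
(a,b)_17: α=4, u≡5; β=2, v≡16 (mod 17); (5|17)=-1, (16|17)=+1; sign (−1)^0·-1^2·+1^4 = +1.
(a,b)_11: α=-1, u≡5; β=0, v≡7 (mod 11); (5|11)=+1, (7|11)=-1; sign (−1)^0·+1^0·-1^-1 = -1.
(a,b)_3: α=-14, u≡1; β=-6, v≡1 (mod 3); (1|3)=+1, (1|3)=+1; sign (−1)^0·+1^-6·+1^-14 = +1.
|Ram(946, -86)| = 2, even; anisotropic at {2, 11}.

[2, 11]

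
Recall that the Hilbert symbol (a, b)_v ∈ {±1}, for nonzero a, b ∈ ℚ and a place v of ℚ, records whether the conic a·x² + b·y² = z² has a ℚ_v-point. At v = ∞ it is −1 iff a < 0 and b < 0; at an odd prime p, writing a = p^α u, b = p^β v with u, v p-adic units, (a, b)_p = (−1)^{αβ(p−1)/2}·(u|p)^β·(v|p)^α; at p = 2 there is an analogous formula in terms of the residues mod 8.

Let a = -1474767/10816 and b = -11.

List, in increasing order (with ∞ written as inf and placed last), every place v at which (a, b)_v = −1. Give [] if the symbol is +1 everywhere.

(a, b) ≡ (-7, -11) mod (ℚ^×)²; places V = {2, 3, 7, 11, 13, 17, ∞}.
(a,b)_13: α=-2, u≡8; β=0, v≡2 (mod 13); (8|13)=-1, (2|13)=-1; sign (−1)^0·-1^0·-1^-2 = +1.
(a,b)_2: α=-6, β=0; u≡1, v≡5 (mod 8); ε(u)ε(v)=0·0, αω(v)=-6·1, βω(u)=0·0; sum ≡ 0  ⇒  +1.
(a,b)_11: α=0, u≡1; β=1, v≡10 (mod 11); (1|11)=+1, (10|11)=-1; sign (−1)^0·+1^1·-1^0 = +1.
(a,b)_17: α=2, u≡12; β=0, v≡6 (mod 17); (12|17)=-1, (6|17)=-1; sign (−1)^0·-1^0·-1^2 = +1.
(a,b)_7: α=1, u≡5; β=0, v≡3 (mod 7); (5|7)=-1, (3|7)=-1; sign (−1)^0·-1^0·-1^1 = -1.
(a,b)_3: α=6, u≡2; β=0, v≡1 (mod 3); (2|3)=-1, (1|3)=+1; sign (−1)^0·-1^0·+1^6 = +1.
(a,b)_∞: sgn(-7)=−, sgn(-11)=−, so -1.
Ram(-7, -11) = {7, ∞}; no ℚ_7-point on the conic.

[7, inf]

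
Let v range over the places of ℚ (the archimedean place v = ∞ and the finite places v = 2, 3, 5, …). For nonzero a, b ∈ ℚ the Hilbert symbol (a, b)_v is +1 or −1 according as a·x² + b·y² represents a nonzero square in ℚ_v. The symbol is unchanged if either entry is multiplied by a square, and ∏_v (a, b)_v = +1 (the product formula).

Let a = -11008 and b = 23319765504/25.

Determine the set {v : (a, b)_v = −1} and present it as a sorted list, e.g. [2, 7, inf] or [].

(a, b) ≡ (-43, 5474) mod (ℚ^×)²; places V = {2, 3, 5, 7, 17, 23, 43, ∞}.
(a,b)_23: α=0, u≡9; β=1, v≡6 (mod 23); (9|23)=+1, (6|23)=+1; sign (−1)^0·+1^1·+1^0 = +1.
(a,b)_7: α=0, u≡3; β=1, v≡3 (mod 7); (3|7)=-1, (3|7)=-1; sign (−1)^0·-1^1·-1^0 = -1.
(a,b)_17: α=0, u≡8; β=1, v≡13 (mod 17); (8|17)=+1, (13|17)=+1; sign (−1)^0·+1^1·+1^0 = +1.
(a,b)_∞: sgn(-43)=−, sgn(5474)=+, so +1.
(a,b)_2: α=8, β=9; u≡5, v≡1 (mod 8); ε(u)ε(v)=0·0, αω(v)=8·0, βω(u)=9·1; sum ≡ 1  ⇒  -1.
(a,b)_5: α=0, u≡2; β=-2, v≡4 (mod 5); (2|5)=-1, (4|5)=+1; sign (−1)^0·-1^-2·+1^0 = +1.
(a,b)_43: α=1, u≡2; β=2, v≡13 (mod 43); (2|43)=-1, (13|43)=+1; sign (−1)^0·-1^2·+1^1 = +1.
(a,b)_3: α=0, u≡2; β=2, v≡2 (mod 3); (2|3)=-1, (2|3)=-1; sign (−1)^0·-1^2·-1^0 = +1.
(-43, 5474 / ℚ) ramifies at {2, 7}: a division algebra.

[2, 7]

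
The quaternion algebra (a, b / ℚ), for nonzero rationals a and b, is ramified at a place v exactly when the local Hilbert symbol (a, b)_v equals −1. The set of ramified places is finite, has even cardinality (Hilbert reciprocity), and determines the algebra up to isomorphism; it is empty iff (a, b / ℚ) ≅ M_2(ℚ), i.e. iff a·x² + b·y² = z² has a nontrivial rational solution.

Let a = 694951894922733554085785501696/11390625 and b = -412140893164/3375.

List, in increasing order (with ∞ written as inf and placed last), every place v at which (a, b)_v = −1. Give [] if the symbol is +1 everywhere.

Mod squares: a ≡ 3059, b ≡ -1365. Check v ∈ {∞, 2, 3, 5, 7, 11, 13, 19, 23}.
v=∞: 3059 > 0 and -1365 < 0  ⇒  (a,b)_∞ = +1.
v=11: a=11^4·(≡1), b=11^2·(≡6) mod 11; (1|11)=+1, (6|11)=-1; (−1)^{4·2·5}·(+1)^2·(-1)^4 = +1.
v=5: a=5^-6·(≡4), b=5^-3·(≡3) mod 5; (4|5)=+1, (3|5)=-1; (−1)^{-6·-3·2}·(+1)^-3·(-1)^-6 = +1.
v=19: a=19^5·(≡5), b=19^2·(≡15) mod 19; (5|19)=+1, (15|19)=-1; (−1)^{5·2·9}·(+1)^2·(-1)^5 = -1.
v=7: a=7^5·(≡3), b=7^3·(≡2) mod 7; (3|7)=-1, (2|7)=+1; (−1)^{5·3·3}·(-1)^3·(+1)^5 = +1.
v=23: a=23^5·(≡6), b=23^2·(≡15) mod 23; (6|23)=+1, (15|23)=-1; (−1)^{5·2·11}·(+1)^2·(-1)^5 = -1.
v=13: a=13^2·(≡3), b=13^1·(≡10) mod 13; (3|13)=+1, (10|13)=+1; (−1)^{2·1·6}·(+1)^1·(+1)^2 = +1.
v=3: a=3^-6·(≡2), b=3^-3·(≡1) mod 3; (2|3)=-1, (1|3)=+1; (−1)^{-6·-3·1}·(-1)^-3·(+1)^-6 = -1.
v=2: v_2(a)=20, v_2(b)=2; units ≡ 3, 3 (mod 8); ε·ε+αω+βω = 1·1+20·1+2·1 ≡ 1  ⇒  (a,b)_2 = -1.
(3059, -1365 / ℚ) ramifies at {2, 3, 19, 23}: a division algebra.

[2, 3, 19, 23]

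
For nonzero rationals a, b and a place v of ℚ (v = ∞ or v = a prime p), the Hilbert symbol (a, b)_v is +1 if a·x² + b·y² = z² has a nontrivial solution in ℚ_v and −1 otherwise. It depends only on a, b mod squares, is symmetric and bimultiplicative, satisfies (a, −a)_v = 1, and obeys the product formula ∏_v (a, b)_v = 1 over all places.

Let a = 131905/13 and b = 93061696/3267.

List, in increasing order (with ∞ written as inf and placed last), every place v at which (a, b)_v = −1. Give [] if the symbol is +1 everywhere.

[5, 7, 13, 19]

(a, b) ≡ (1714765, 5187) mod (ℚ^×)²; places V = {2, 3, 5, 7, 11, 13, 19, 23, 29, 31, 37, ∞}.
(a,b)_23: α=1, u≡13; β=0, v≡16 (mod 23); (13|23)=+1, (16|23)=+1; sign (−1)^0·+1^0·+1^1 = +1.
(a,b)_13: α=-1, u≡7; β=1, v≡3 (mod 13); (7|13)=-1, (3|13)=+1; sign (−1)^0·-1^1·+1^-1 = -1.
(a,b)_37: α=1, u≡1; β=0, v≡10 (mod 37); (1|37)=+1, (10|37)=+1; sign (−1)^0·+1^0·+1^1 = +1.
(a,b)_2: α=0, β=6; u≡5, v≡3 (mod 8); ε(u)ε(v)=0·1, αω(v)=0·1, βω(u)=6·1; sum ≡ 0  ⇒  +1.
(a,b)_5: α=1, u≡2; β=0, v≡3 (mod 5); (2|5)=-1, (3|5)=-1; sign (−1)^0·-1^0·-1^1 = -1.
(a,b)_19: α=0, u≡2; β=1, v≡7 (mod 19); (2|19)=-1, (7|19)=+1; sign (−1)^0·-1^1·+1^0 = -1.
(a,b)_31: α=1, u≡3; β=0, v≡16 (mod 31); (3|31)=-1, (16|31)=+1; sign (−1)^0·-1^0·+1^1 = +1.
(a,b)_29: α=0, u≡1; β=2, v≡24 (mod 29); (1|29)=+1, (24|29)=+1; sign (−1)^0·+1^2·+1^0 = +1.
(a,b)_∞: sgn(1714765)=+, sgn(5187)=+, so +1.
(a,b)_7: α=0, u≡3; β=1, v≡6 (mod 7); (3|7)=-1, (6|7)=-1; sign (−1)^0·-1^1·-1^0 = -1.
(a,b)_3: α=0, u≡1; β=-3, v≡1 (mod 3); (1|3)=+1, (1|3)=+1; sign (−1)^0·+1^-3·+1^0 = +1.
(a,b)_11: α=0, u≡2; β=-2, v≡7 (mod 11); (2|11)=-1, (7|11)=-1; sign (−1)^0·-1^-2·-1^0 = +1.
|Ram(1714765, 5187)| = 4, even; anisotropic at {5, 7, 13, 19}.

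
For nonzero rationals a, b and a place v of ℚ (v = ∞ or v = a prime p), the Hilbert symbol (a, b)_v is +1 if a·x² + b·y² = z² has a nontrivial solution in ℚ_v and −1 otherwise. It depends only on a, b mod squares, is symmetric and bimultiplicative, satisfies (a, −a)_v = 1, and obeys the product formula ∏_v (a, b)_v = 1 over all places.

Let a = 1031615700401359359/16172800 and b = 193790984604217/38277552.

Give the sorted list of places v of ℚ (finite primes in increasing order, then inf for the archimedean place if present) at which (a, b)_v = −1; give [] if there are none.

[7, 11, 29, 31]

Mod squares: a ≡ 217, b ≡ 6699. Check v ∈ {∞, 2, 3, 5, 7, 11, 13, 17, 19, 29, 31, 43, 47}.
v=2: v_2(a)=-8, v_2(b)=-4; units ≡ 1, 3 (mod 8); ε·ε+αω+βω = 0·1+-8·1+-4·0 ≡ 0  ⇒  (a,b)_2 = +1.
v=13: a=13^2·(≡3), b=13^2·(≡1) mod 13; (3|13)=+1, (1|13)=+1; (−1)^{2·2·6}·(+1)^2·(+1)^2 = +1.
v=43: a=43^2·(≡33), b=43^2·(≡26) mod 43; (33|43)=-1, (26|43)=-1; (−1)^{2·2·21}·(-1)^2·(-1)^2 = +1.
v=31: a=31^3·(≡2), b=31^2·(≡22) mod 31; (2|31)=+1, (22|31)=-1; (−1)^{3·2·15}·(+1)^2·(-1)^3 = -1.
v=17: a=17^0·(≡2), b=17^2·(≡1) mod 17; (2|17)=+1, (1|17)=+1; (−1)^{0·2·8}·(+1)^2·(+1)^0 = +1.
v=3: a=3^2·(≡1), b=3^-1·(≡1) mod 3; (1|3)=+1, (1|3)=+1; (−1)^{2·-1·1}·(+1)^-1·(+1)^2 = +1.
v=19: a=19^-2·(≡13), b=19^-2·(≡16) mod 19; (13|19)=-1, (16|19)=+1; (−1)^{-2·-2·9}·(-1)^-2·(+1)^-2 = +1.
v=7: a=7^-1·(≡6), b=7^1·(≡6) mod 7; (6|7)=-1, (6|7)=-1; (−1)^{-1·1·3}·(-1)^1·(-1)^-1 = -1.
v=29: a=29^2·(≡19), b=29^1·(≡9) mod 29; (19|29)=-1, (9|29)=+1; (−1)^{2·1·14}·(-1)^1·(+1)^2 = -1.
v=47: a=47^0·(≡10), b=47^-2·(≡42) mod 47; (10|47)=-1, (42|47)=+1; (−1)^{0·-2·23}·(-1)^-2·(+1)^0 = +1.
v=∞: 217 > 0 and 6699 > 0  ⇒  (a,b)_∞ = +1.
v=11: a=11^4·(≡2), b=11^1·(≡4) mod 11; (2|11)=-1, (4|11)=+1; (−1)^{4·1·5}·(-1)^1·(+1)^4 = -1.
v=5: a=5^-2·(≡2), b=5^0·(≡1) mod 5; (2|5)=-1, (1|5)=+1; (−1)^{-2·0·2}·(-1)^0·(+1)^-2 = +1.
Ram(217, 6699) = {7, 11, 29, 31}; no ℚ_7-point on the conic.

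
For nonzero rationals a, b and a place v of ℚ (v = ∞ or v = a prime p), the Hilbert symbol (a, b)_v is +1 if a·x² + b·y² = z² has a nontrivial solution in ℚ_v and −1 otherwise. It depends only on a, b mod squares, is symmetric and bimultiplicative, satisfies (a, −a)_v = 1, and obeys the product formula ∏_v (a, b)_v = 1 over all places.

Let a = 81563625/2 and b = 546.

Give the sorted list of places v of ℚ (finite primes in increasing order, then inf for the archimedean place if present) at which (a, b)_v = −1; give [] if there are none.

[3, 7, 11, 13]

Mod squares: a ≡ 4290, b ≡ 546. Check v ∈ {∞, 2, 3, 5, 7, 11, 13}.
v=11: a=11^1·(≡3), b=11^0·(≡7) mod 11; (3|11)=+1, (7|11)=-1; (−1)^{1·0·5}·(+1)^0·(-1)^1 = -1.
v=3: a=3^3·(≡2), b=3^1·(≡2) mod 3; (2|3)=-1, (2|3)=-1; (−1)^{3·1·1}·(-1)^1·(-1)^3 = -1.
v=2: v_2(a)=-1, v_2(b)=1; units ≡ 1, 1 (mod 8); ε·ε+αω+βω = 0·0+-1·0+1·0 ≡ 0  ⇒  (a,b)_2 = +1.
v=5: a=5^3·(≡2), b=5^0·(≡1) mod 5; (2|5)=-1, (1|5)=+1; (−1)^{3·0·2}·(-1)^0·(+1)^3 = +1.
v=7: a=7^0·(≡5), b=7^1·(≡1) mod 7; (5|7)=-1, (1|7)=+1; (−1)^{0·1·3}·(-1)^1·(+1)^0 = -1.
v=13: a=13^3·(≡5), b=13^1·(≡3) mod 13; (5|13)=-1, (3|13)=+1; (−1)^{3·1·6}·(-1)^1·(+1)^3 = -1.
v=∞: 4290 > 0 and 546 > 0  ⇒  (a,b)_∞ = +1.
Ram(4290, 546) = {3, 7, 11, 13}; no ℚ_3-point on the conic.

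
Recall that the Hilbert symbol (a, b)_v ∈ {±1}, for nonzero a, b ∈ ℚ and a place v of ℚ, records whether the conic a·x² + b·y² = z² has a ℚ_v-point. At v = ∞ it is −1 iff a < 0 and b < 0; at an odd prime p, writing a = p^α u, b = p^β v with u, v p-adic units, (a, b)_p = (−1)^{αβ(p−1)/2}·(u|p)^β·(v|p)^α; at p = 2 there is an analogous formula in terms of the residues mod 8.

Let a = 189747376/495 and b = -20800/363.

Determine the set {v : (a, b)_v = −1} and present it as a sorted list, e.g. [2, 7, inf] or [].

(a, b) ≡ (5005, -39) mod (ℚ^×)²; places V = {2, 3, 5, 7, 11, 13, 19, ∞}.
(a,b)_5: α=-1, u≡4; β=2, v≡1 (mod 5); (4|5)=+1, (1|5)=+1; sign (−1)^0·+1^2·+1^-1 = +1.
(a,b)_7: α=1, u≡2; β=0, v≡3 (mod 7); (2|7)=+1, (3|7)=-1; sign (−1)^0·+1^0·-1^1 = -1.
(a,b)_11: α=-1, u≡5; β=-2, v≡4 (mod 11); (5|11)=+1, (4|11)=+1; sign (−1)^0·+1^-2·+1^-1 = +1.
(a,b)_19: α=4, u≡12; β=0, v≡12 (mod 19); (12|19)=-1, (12|19)=-1; sign (−1)^0·-1^0·-1^4 = +1.
(a,b)_3: α=-2, u≡1; β=-1, v≡2 (mod 3); (1|3)=+1, (2|3)=-1; sign (−1)^0·+1^-1·-1^-2 = +1.
(a,b)_∞: sgn(5005)=+, sgn(-39)=−, so +1.
(a,b)_2: α=4, β=6; u≡5, v≡1 (mod 8); ε(u)ε(v)=0·0, αω(v)=4·0, βω(u)=6·1; sum ≡ 0  ⇒  +1.
(a,b)_13: α=1, u≡7; β=1, v≡1 (mod 13); (7|13)=-1, (1|13)=+1; sign (−1)^0·-1^1·+1^1 = -1.
|Ram(5005, -39)| = 2, even; anisotropic at {7, 13}.

[7, 13]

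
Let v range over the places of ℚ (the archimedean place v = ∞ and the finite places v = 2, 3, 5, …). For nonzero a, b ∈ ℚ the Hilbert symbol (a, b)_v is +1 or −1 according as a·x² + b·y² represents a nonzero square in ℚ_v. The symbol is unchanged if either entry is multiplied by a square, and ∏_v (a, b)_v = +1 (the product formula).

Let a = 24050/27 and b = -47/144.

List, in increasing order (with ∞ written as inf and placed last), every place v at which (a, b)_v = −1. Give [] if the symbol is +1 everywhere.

(a, b) ≡ (2886, -47) mod (ℚ^×)²; places V = {2, 3, 5, 13, 37, 47, ∞}.
(a,b)_37: α=1, u≡9; β=0, v≡21 (mod 37); (9|37)=+1, (21|37)=+1; sign (−1)^0·+1^0·+1^1 = +1.
(a,b)_∞: sgn(2886)=+, sgn(-47)=−, so +1.
(a,b)_2: α=1, β=-4; u≡3, v≡1 (mod 8); ε(u)ε(v)=1·0, αω(v)=1·0, βω(u)=-4·1; sum ≡ 0  ⇒  +1.
(a,b)_5: α=2, u≡1; β=0, v≡2 (mod 5); (1|5)=+1, (2|5)=-1; sign (−1)^0·+1^0·-1^2 = +1.
(a,b)_47: α=0, u≡43; β=1, v≡31 (mod 47); (43|47)=-1, (31|47)=-1; sign (−1)^0·-1^1·-1^0 = -1.
(a,b)_3: α=-3, u≡2; β=-2, v≡1 (mod 3); (2|3)=-1, (1|3)=+1; sign (−1)^0·-1^-2·+1^-3 = +1.
(a,b)_13: α=1, u≡4; β=0, v≡5 (mod 13); (4|13)=+1, (5|13)=-1; sign (−1)^0·+1^0·-1^1 = -1.
Ram(2886, -47) = {13, 47}; no ℚ_13-point on the conic.

[13, 47]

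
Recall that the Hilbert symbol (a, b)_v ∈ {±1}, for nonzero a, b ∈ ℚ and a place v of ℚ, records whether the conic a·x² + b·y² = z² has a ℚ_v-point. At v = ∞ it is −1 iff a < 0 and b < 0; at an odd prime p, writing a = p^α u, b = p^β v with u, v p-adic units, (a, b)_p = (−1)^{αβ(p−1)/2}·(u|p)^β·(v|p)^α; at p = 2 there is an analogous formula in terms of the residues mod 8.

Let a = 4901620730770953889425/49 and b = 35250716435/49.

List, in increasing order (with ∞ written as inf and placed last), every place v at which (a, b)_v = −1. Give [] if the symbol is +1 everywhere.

[5, 19]

Mod squares: a ≡ 713, b ≡ 550715. Check v ∈ {∞, 2, 3, 5, 7, 11, 17, 19, 23, 31}.
v=19: a=19^2·(≡18), b=19^1·(≡12) mod 19; (18|19)=-1, (12|19)=-1; (−1)^{2·1·9}·(-1)^1·(-1)^2 = -1.
v=31: a=31^3·(≡13), b=31^1·(≡20) mod 31; (13|31)=-1, (20|31)=+1; (−1)^{3·1·15}·(-1)^1·(+1)^3 = +1.
v=∞: 713 > 0 and 550715 > 0  ⇒  (a,b)_∞ = +1.
v=7: a=7^-2·(≡5), b=7^-2·(≡4) mod 7; (5|7)=-1, (4|7)=+1; (−1)^{-2·-2·3}·(-1)^-2·(+1)^-2 = +1.
v=11: a=11^2·(≡3), b=11^3·(≡3) mod 11; (3|11)=+1, (3|11)=+1; (−1)^{2·3·5}·(+1)^3·(+1)^2 = +1.
v=3: a=3^4·(≡2), b=3^0·(≡2) mod 3; (2|3)=-1, (2|3)=-1; (−1)^{4·0·1}·(-1)^0·(-1)^4 = +1.
v=2: v_2(a)=0, v_2(b)=0; units ≡ 1, 3 (mod 8); ε·ε+αω+βω = 0·1+0·1+0·0 ≡ 0  ⇒  (a,b)_2 = +1.
v=23: a=23^5·(≡12), b=23^2·(≡6) mod 23; (12|23)=+1, (6|23)=+1; (−1)^{5·2·11}·(+1)^2·(+1)^5 = +1.
v=17: a=17^2·(≡16), b=17^1·(≡14) mod 17; (16|17)=+1, (14|17)=-1; (−1)^{2·1·8}·(+1)^1·(-1)^2 = +1.
v=5: a=5^2·(≡3), b=5^1·(≡3) mod 5; (3|5)=-1, (3|5)=-1; (−1)^{2·1·2}·(-1)^1·(-1)^2 = -1.
(713, 550715 / ℚ) ramifies at {5, 19}: a division algebra.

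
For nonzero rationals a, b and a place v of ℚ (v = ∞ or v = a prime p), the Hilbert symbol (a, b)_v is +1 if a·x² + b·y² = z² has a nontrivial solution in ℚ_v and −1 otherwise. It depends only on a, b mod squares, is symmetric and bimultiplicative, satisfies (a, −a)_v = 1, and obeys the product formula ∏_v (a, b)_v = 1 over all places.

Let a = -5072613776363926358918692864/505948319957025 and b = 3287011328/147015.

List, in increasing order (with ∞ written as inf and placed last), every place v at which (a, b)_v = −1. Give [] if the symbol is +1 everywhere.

(a, b) ≡ (-34891, 22755) mod (ℚ^×)²; places V = {2, 3, 5, 11, 17, 23, 29, 37, 41, ∞}.
(a,b)_37: α=3, u≡29; β=1, v≡13 (mod 37); (29|37)=-1, (13|37)=-1; sign (−1)^0·-1^1·-1^3 = +1.
(a,b)_3: α=-14, u≡2; β=-5, v≡1 (mod 3); (2|3)=-1, (1|3)=+1; sign (−1)^0·-1^-5·+1^-14 = -1.
(a,b)_∞: sgn(-34891)=−, sgn(22755)=+, so +1.
(a,b)_17: α=-2, u≡5; β=0, v≡8 (mod 17); (5|17)=-1, (8|17)=+1; sign (−1)^0·-1^0·+1^-2 = +1.
(a,b)_29: α=2, u≡1; β=0, v≡17 (mod 29); (1|29)=+1, (17|29)=-1; sign (−1)^0·+1^0·-1^2 = +1.
(a,b)_23: α=5, u≡13; β=2, v≡2 (mod 23); (13|23)=+1, (2|23)=+1; sign (−1)^0·+1^2·+1^5 = +1.
(a,b)_5: α=-2, u≡1; β=-1, v≡1 (mod 5); (1|5)=+1, (1|5)=+1; sign (−1)^0·+1^-1·+1^-2 = +1.
(a,b)_2: α=28, β=12; u≡5, v≡3 (mod 8); ε(u)ε(v)=0·1, αω(v)=28·1, βω(u)=12·1; sum ≡ 0  ⇒  +1.
(a,b)_41: α=3, u≡2; β=1, v≡17 (mod 41); (2|41)=+1, (17|41)=-1; sign (−1)^0·+1^1·-1^3 = -1.
(a,b)_11: α=-4, u≡5; β=-2, v≡8 (mod 11); (5|11)=+1, (8|11)=-1; sign (−1)^0·+1^-2·-1^-4 = +1.
|Ram(-34891, 22755)| = 2, even; anisotropic at {3, 41}.

[3, 41]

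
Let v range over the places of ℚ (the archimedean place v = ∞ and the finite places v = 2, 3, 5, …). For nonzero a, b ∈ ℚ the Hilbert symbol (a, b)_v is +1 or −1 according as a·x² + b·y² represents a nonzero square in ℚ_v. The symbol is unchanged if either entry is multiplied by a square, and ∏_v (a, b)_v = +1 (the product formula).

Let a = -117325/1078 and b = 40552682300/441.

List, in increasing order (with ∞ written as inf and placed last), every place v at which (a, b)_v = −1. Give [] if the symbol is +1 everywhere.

Mod squares: a ≡ -286, b ≡ 23. Check v ∈ {∞, 2, 3, 5, 7, 11, 13, 17, 19, 23}.
v=3: a=3^0·(≡2), b=3^-2·(≡2) mod 3; (2|3)=-1, (2|3)=-1; (−1)^{0·-2·1}·(-1)^-2·(-1)^0 = +1.
v=17: a=17^0·(≡11), b=17^2·(≡3) mod 17; (11|17)=-1, (3|17)=-1; (−1)^{0·2·8}·(-1)^2·(-1)^0 = +1.
v=19: a=19^2·(≡8), b=19^2·(≡17) mod 19; (8|19)=-1, (17|19)=+1; (−1)^{2·2·9}·(-1)^2·(+1)^2 = +1.
v=7: a=7^-2·(≡2), b=7^-2·(≡2) mod 7; (2|7)=+1, (2|7)=+1; (−1)^{-2·-2·3}·(+1)^-2·(+1)^-2 = +1.
v=5: a=5^2·(≡4), b=5^2·(≡2) mod 5; (4|5)=+1, (2|5)=-1; (−1)^{2·2·2}·(+1)^2·(-1)^2 = +1.
v=23: a=23^0·(≡16), b=23^1·(≡16) mod 23; (16|23)=+1, (16|23)=+1; (−1)^{0·1·11}·(+1)^1·(+1)^0 = +1.
v=13: a=13^1·(≡3), b=13^2·(≡4) mod 13; (3|13)=+1, (4|13)=+1; (−1)^{1·2·6}·(+1)^2·(+1)^1 = +1.
v=2: v_2(a)=-1, v_2(b)=2; units ≡ 1, 7 (mod 8); ε·ε+αω+βω = 0·1+-1·0+2·0 ≡ 0  ⇒  (a,b)_2 = +1.
v=∞: -286 < 0 and 23 > 0  ⇒  (a,b)_∞ = +1.
v=11: a=11^-1·(≡10), b=11^0·(≡9) mod 11; (10|11)=-1, (9|11)=+1; (−1)^{-1·0·5}·(-1)^0·(+1)^-1 = +1.
Ram(a, b) = ∅: the form -286·x² + 23·y² − z² is isotropic over every ℚ_v, so by Hasse–Minkowski it is isotropic over ℚ.

[]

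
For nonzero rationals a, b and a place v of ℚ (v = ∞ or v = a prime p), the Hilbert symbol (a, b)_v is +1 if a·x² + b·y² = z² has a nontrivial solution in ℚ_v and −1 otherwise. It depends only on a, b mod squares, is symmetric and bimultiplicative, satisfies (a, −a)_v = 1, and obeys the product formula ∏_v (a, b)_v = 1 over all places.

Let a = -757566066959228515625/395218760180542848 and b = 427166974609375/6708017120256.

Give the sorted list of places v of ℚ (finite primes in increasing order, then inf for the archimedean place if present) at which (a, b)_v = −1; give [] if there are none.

(a, b) ≡ (-1430, 55) mod (ℚ^×)²; places V = {2, 3, 5, 7, 11, 13, 17, 23, ∞}.
(a,b)_3: α=-8, u≡1; β=-4, v≡1 (mod 3); (1|3)=+1, (1|3)=+1; sign (−1)^0·+1^-4·+1^-8 = +1.
(a,b)_13: α=3, u≡8; β=2, v≡1 (mod 13); (8|13)=-1, (1|13)=+1; sign (−1)^0·-1^2·+1^3 = +1.
(a,b)_17: α=-2, u≡16; β=-2, v≡9 (mod 17); (16|17)=+1, (9|17)=+1; sign (−1)^0·+1^-2·+1^-2 = +1.
(a,b)_23: α=-6, u≡10; β=-4, v≡6 (mod 23); (10|23)=-1, (6|23)=+1; sign (−1)^0·-1^-4·+1^-6 = +1.
(a,b)_11: α=-1, u≡2; β=1, v≡1 (mod 11); (2|11)=-1, (1|11)=+1; sign (−1)^1·-1^1·+1^-1 = +1.
(a,b)_5: α=13, u≡4; β=9, v≡1 (mod 5); (4|5)=+1, (1|5)=+1; sign (−1)^0·+1^9·+1^13 = +1.
(a,b)_7: α=10, u≡3; β=6, v≡6 (mod 7); (3|7)=-1, (6|7)=-1; sign (−1)^0·-1^6·-1^10 = +1.
(a,b)_2: α=-7, β=-10; u≡5, v≡7 (mod 8); ε(u)ε(v)=0·1, αω(v)=-7·0, βω(u)=-10·1; sum ≡ 0  ⇒  +1.
(a,b)_∞: sgn(-1430)=−, sgn(55)=+, so +1.
Every local symbol is +1, so the conic -1430·x² + 55·y² = z² has ℚ_v-points for all v and hence a ℚ-point; (a, b / ℚ) ≅ M_2(ℚ).

[]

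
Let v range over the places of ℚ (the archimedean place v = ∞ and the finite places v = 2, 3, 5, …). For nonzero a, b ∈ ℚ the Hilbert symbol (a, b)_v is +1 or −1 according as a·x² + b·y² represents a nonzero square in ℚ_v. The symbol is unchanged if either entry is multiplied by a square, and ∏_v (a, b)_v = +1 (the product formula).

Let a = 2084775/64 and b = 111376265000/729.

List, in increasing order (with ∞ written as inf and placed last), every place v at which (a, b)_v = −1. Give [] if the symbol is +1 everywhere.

(a, b) ≡ (231, 26) mod (ℚ^×)²; places V = {2, 3, 5, 7, 11, 13, 17, 19, ∞}.
(a,b)_13: α=0, u≡9; β=1, v≡11 (mod 13); (9|13)=+1, (11|13)=-1; sign (−1)^0·+1^1·-1^0 = +1.
(a,b)_11: α=1, u≡8; β=2, v≡5 (mod 11); (8|11)=-1, (5|11)=+1; sign (−1)^0·-1^2·+1^1 = +1.
(a,b)_7: α=1, u≡3; β=2, v≡6 (mod 7); (3|7)=-1, (6|7)=-1; sign (−1)^0·-1^2·-1^1 = -1.
(a,b)_3: α=1, u≡2; β=-6, v≡2 (mod 3); (2|3)=-1, (2|3)=-1; sign (−1)^0·-1^-6·-1^1 = -1.
(a,b)_5: α=2, u≡4; β=4, v≡1 (mod 5); (4|5)=+1, (1|5)=+1; sign (−1)^0·+1^4·+1^2 = +1.
(a,b)_19: α=2, u≡8; β=0, v≡6 (mod 19); (8|19)=-1, (6|19)=+1; sign (−1)^0·-1^0·+1^2 = +1.
(a,b)_2: α=-6, β=3; u≡7, v≡5 (mod 8); ε(u)ε(v)=1·0, αω(v)=-6·1, βω(u)=3·0; sum ≡ 0  ⇒  +1.
(a,b)_17: α=0, u≡5; β=2, v≡1 (mod 17); (5|17)=-1, (1|17)=+1; sign (−1)^0·-1^2·+1^0 = +1.
(a,b)_∞: sgn(231)=+, sgn(26)=+, so +1.
|Ram(231, 26)| = 2, even; anisotropic at {3, 7}.

[3, 7]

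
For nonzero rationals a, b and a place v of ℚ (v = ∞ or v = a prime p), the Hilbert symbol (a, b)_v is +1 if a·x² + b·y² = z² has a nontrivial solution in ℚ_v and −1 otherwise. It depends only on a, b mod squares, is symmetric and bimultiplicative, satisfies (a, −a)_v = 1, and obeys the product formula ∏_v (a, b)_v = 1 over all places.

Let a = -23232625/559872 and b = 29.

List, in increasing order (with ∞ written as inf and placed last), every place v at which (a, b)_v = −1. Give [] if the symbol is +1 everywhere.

(a, b) ≡ (-3315, 29) mod (ℚ^×)²; places V = {2, 3, 5, 13, 17, 29, ∞}.
(a,b)_17: α=1, u≡2; β=0, v≡12 (mod 17); (2|17)=+1, (12|17)=-1; sign (−1)^0·+1^0·-1^1 = -1.
(a,b)_3: α=-7, u≡2; β=0, v≡2 (mod 3); (2|3)=-1, (2|3)=-1; sign (−1)^0·-1^0·-1^-7 = -1.
(a,b)_13: α=1, u≡11; β=0, v≡3 (mod 13); (11|13)=-1, (3|13)=+1; sign (−1)^0·-1^0·+1^1 = +1.
(a,b)_2: α=-8, β=0; u≡5, v≡5 (mod 8); ε(u)ε(v)=0·0, αω(v)=-8·1, βω(u)=0·1; sum ≡ 0  ⇒  +1.
(a,b)_∞: sgn(-3315)=−, sgn(29)=+, so +1.
(a,b)_5: α=3, u≡2; β=0, v≡4 (mod 5); (2|5)=-1, (4|5)=+1; sign (−1)^0·-1^0·+1^3 = +1.
(a,b)_29: α=2, u≡23; β=1, v≡1 (mod 29); (23|29)=+1, (1|29)=+1; sign (−1)^0·+1^1·+1^2 = +1.
Ram(-3315, 29) = {3, 17}; no ℚ_3-point on the conic.

[3, 17]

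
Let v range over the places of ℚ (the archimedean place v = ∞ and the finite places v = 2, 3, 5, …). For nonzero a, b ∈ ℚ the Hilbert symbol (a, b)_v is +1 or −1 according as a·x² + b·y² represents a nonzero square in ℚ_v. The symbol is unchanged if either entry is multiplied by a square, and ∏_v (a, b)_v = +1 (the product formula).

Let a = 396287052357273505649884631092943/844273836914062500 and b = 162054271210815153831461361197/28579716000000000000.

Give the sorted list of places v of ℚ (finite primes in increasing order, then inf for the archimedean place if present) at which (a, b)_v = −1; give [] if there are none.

[19, 29, 37, 41]

Mod squares: a ≡ 826672463, b ≡ 43509077. Check v ∈ {∞, 2, 3, 5, 7, 11, 13, 19, 23, 29, 37, 41, 43, 47}.
v=3: a=3^-10·(≡2), b=3^-10·(≡2) mod 3; (2|3)=-1, (2|3)=-1; (−1)^{-10·-10·1}·(-1)^-10·(-1)^-10 = +1.
v=23: a=23^1·(≡19), b=23^1·(≡13) mod 23; (19|23)=-1, (13|23)=+1; (−1)^{1·1·11}·(-1)^1·(+1)^1 = +1.
v=19: a=19^5·(≡10), b=19^4·(≡10) mod 19; (10|19)=-1, (10|19)=-1; (−1)^{5·4·9}·(-1)^4·(-1)^5 = -1.
v=11: a=11^-4·(≡5), b=11^-2·(≡8) mod 11; (5|11)=+1, (8|11)=-1; (−1)^{-4·-2·5}·(+1)^-2·(-1)^-4 = +1.
v=37: a=37^1·(≡3), b=37^1·(≡32) mod 37; (3|37)=+1, (32|37)=-1; (−1)^{1·1·18}·(+1)^1·(-1)^1 = -1.
v=13: a=13^2·(≡2), b=13^2·(≡4) mod 13; (2|13)=-1, (4|13)=+1; (−1)^{2·2·6}·(-1)^2·(+1)^2 = +1.
v=5: a=5^-12·(≡3), b=5^-12·(≡2) mod 5; (3|5)=-1, (2|5)=-1; (−1)^{-12·-12·2}·(-1)^-12·(-1)^-12 = +1.
v=∞: 826672463 > 0 and 43509077 > 0  ⇒  (a,b)_∞ = +1.
v=43: a=43^1·(≡8), b=43^1·(≡17) mod 43; (8|43)=-1, (17|43)=+1; (−1)^{1·1·21}·(-1)^1·(+1)^1 = +1.
v=7: a=7^4·(≡2), b=7^2·(≡3) mod 7; (2|7)=+1, (3|7)=-1; (−1)^{4·2·3}·(+1)^2·(-1)^4 = +1.
v=47: a=47^6·(≡31), b=47^4·(≡6) mod 47; (31|47)=-1, (6|47)=+1; (−1)^{6·4·23}·(-1)^4·(+1)^6 = +1.
v=29: a=29^3·(≡13), b=29^5·(≡2) mod 29; (13|29)=+1, (2|29)=-1; (−1)^{3·5·14}·(+1)^5·(-1)^3 = -1.
v=41: a=41^1·(≡2), b=41^1·(≡27) mod 41; (2|41)=+1, (27|41)=-1; (−1)^{1·1·20}·(+1)^1·(-1)^1 = -1.
v=2: v_2(a)=-2, v_2(b)=-14; units ≡ 7, 5 (mod 8); ε·ε+αω+βω = 1·0+-2·1+-14·0 ≡ 0  ⇒  (a,b)_2 = +1.
Ram(826672463, 43509077) = {19, 29, 37, 41}; no ℚ_19-point on the conic.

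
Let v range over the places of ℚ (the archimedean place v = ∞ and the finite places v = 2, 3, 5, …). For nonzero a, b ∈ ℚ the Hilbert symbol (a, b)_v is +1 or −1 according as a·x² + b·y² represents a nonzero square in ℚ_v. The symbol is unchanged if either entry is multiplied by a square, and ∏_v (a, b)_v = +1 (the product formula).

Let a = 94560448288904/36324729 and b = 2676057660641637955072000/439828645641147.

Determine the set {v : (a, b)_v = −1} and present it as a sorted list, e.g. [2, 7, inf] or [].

(a, b) ≡ (193154, 4485) mod (ℚ^×)²; places V = {2, 3, 5, 7, 13, 17, 19, 23, 37, 41, ∞}.
(a,b)_17: α=1, u≡6; β=2, v≡14 (mod 17); (6|17)=-1, (14|17)=-1; sign (−1)^0·-1^2·-1^1 = -1.
(a,b)_5: α=0, u≡1; β=3, v≡3 (mod 5); (1|5)=+1, (3|5)=-1; sign (−1)^0·+1^3·-1^0 = +1.
(a,b)_2: α=3, β=12; u≡1, v≡5 (mod 8); ε(u)ε(v)=0·0, αω(v)=3·1, βω(u)=12·0; sum ≡ 1  ⇒  -1.
(a,b)_23: α=3, u≡2; β=3, v≡19 (mod 23); (2|23)=+1, (19|23)=-1; sign (−1)^1·+1^3·-1^3 = +1.
(a,b)_3: α=-2, u≡2; β=-3, v≡1 (mod 3); (2|3)=-1, (1|3)=+1; sign (−1)^0·-1^-3·+1^-2 = -1.
(a,b)_13: α=3, u≡1; β=3, v≡11 (mod 13); (1|13)=+1, (11|13)=-1; sign (−1)^0·+1^3·-1^3 = -1.
(a,b)_∞: sgn(193154)=+, sgn(4485)=+, so +1.
(a,b)_41: α=-2, u≡7; β=-4, v≡20 (mod 41); (7|41)=-1, (20|41)=+1; sign (−1)^0·-1^-4·+1^-2 = +1.
(a,b)_7: α=-4, u≡5; β=-8, v≡5 (mod 7); (5|7)=-1, (5|7)=-1; sign (−1)^0·-1^-8·-1^-4 = +1.
(a,b)_19: α=1, u≡11; β=2, v≡5 (mod 19); (11|19)=+1, (5|19)=+1; sign (−1)^0·+1^2·+1^1 = +1.
(a,b)_37: α=2, u≡13; β=4, v≡31 (mod 37); (13|37)=-1, (31|37)=-1; sign (−1)^0·-1^4·-1^2 = +1.
Ram(193154, 4485) = {2, 3, 13, 17}; no ℚ_2-point on the conic.

[2, 3, 13, 17]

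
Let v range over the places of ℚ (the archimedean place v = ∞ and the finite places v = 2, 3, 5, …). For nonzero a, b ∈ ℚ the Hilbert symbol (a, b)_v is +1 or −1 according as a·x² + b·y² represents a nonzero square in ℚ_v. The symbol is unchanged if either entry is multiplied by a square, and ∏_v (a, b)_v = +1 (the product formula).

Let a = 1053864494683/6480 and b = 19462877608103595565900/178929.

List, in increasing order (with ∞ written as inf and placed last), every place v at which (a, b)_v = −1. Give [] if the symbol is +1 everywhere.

[2, 7, 17, 23]

Mod squares: a ≡ 25415, b ≡ 1771. Check v ∈ {∞, 2, 3, 5, 7, 11, 13, 17, 23, 47}.
v=47: a=47^0·(≡31), b=47^-2·(≡21) mod 47; (31|47)=-1, (21|47)=+1; (−1)^{0·-2·23}·(-1)^-2·(+1)^0 = +1.
v=23: a=23^1·(≡13), b=23^3·(≡9) mod 23; (13|23)=+1, (9|23)=+1; (−1)^{1·3·11}·(+1)^3·(+1)^1 = -1.
v=17: a=17^3·(≡13), b=17^2·(≡11) mod 17; (13|17)=+1, (11|17)=-1; (−1)^{3·2·8}·(+1)^2·(-1)^3 = -1.
v=11: a=11^4·(≡4), b=11^7·(≡7) mod 11; (4|11)=+1, (7|11)=-1; (−1)^{4·7·5}·(+1)^7·(-1)^4 = +1.
v=∞: 25415 > 0 and 1771 > 0  ⇒  (a,b)_∞ = +1.
v=13: a=13^1·(≡2), b=13^2·(≡3) mod 13; (2|13)=-1, (3|13)=+1; (−1)^{1·2·6}·(-1)^2·(+1)^1 = +1.
v=5: a=5^-1·(≡3), b=5^2·(≡4) mod 5; (3|5)=-1, (4|5)=+1; (−1)^{-1·2·2}·(-1)^2·(+1)^-1 = +1.
v=2: v_2(a)=-4, v_2(b)=2; units ≡ 7, 3 (mod 8); ε·ε+αω+βω = 1·1+-4·1+2·0 ≡ 1  ⇒  (a,b)_2 = -1.
v=3: a=3^-4·(≡2), b=3^-4·(≡1) mod 3; (2|3)=-1, (1|3)=+1; (−1)^{-4·-4·1}·(-1)^-4·(+1)^-4 = +1.
v=7: a=7^2·(≡3), b=7^5·(≡1) mod 7; (3|7)=-1, (1|7)=+1; (−1)^{2·5·3}·(-1)^5·(+1)^2 = -1.
|Ram(25415, 1771)| = 4, even; anisotropic at {2, 7, 17, 23}.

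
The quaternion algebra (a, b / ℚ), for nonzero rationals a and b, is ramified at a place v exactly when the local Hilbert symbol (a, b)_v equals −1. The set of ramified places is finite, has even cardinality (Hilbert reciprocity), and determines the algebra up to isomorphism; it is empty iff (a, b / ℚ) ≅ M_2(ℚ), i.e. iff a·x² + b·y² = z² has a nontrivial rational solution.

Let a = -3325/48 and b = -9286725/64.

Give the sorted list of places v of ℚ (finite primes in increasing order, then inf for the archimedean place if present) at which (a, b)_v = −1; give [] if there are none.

Mod squares: a ≡ -399, b ≡ -21. Check v ∈ {∞, 2, 3, 5, 7, 19}.
v=19: a=19^1·(≡11), b=19^2·(≡11) mod 19; (11|19)=+1, (11|19)=+1; (−1)^{1·2·9}·(+1)^2·(+1)^1 = +1.
v=5: a=5^2·(≡4), b=5^2·(≡4) mod 5; (4|5)=+1, (4|5)=+1; (−1)^{2·2·2}·(+1)^2·(+1)^2 = +1.
v=2: v_2(a)=-4, v_2(b)=-6; units ≡ 1, 3 (mod 8); ε·ε+αω+βω = 0·1+-4·1+-6·0 ≡ 0  ⇒  (a,b)_2 = +1.
v=7: a=7^1·(≡6), b=7^3·(≡1) mod 7; (6|7)=-1, (1|7)=+1; (−1)^{1·3·3}·(-1)^3·(+1)^1 = +1.
v=∞: -399 < 0 and -21 < 0  ⇒  (a,b)_∞ = -1.
v=3: a=3^-1·(≡2), b=3^1·(≡2) mod 3; (2|3)=-1, (2|3)=-1; (−1)^{-1·1·1}·(-1)^1·(-1)^-1 = -1.
|Ram(-399, -21)| = 2, even; anisotropic at {3, ∞}.

[3, inf]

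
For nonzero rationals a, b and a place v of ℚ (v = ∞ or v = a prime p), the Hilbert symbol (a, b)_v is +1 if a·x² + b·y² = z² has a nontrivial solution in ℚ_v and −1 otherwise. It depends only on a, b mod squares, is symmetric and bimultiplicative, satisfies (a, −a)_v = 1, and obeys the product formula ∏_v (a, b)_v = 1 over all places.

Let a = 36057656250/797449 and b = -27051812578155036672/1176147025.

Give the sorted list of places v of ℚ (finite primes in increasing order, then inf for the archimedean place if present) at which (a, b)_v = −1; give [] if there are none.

[5, 7, 11, 13]

(a, b) ≡ (28490, -1222) mod (ℚ^×)²; places V = {2, 3, 5, 7, 11, 13, 17, 19, 37, 47, ∞}.
(a,b)_5: α=7, u≡2; β=-2, v≡3 (mod 5); (2|5)=-1, (3|5)=-1; sign (−1)^0·-1^-2·-1^7 = -1.
(a,b)_13: α=0, u≡6; β=1, v≡9 (mod 13); (6|13)=-1, (9|13)=+1; sign (−1)^0·-1^1·+1^0 = -1.
(a,b)_37: α=1, u≡11; β=2, v≡34 (mod 37); (11|37)=+1, (34|37)=+1; sign (−1)^0·+1^2·+1^1 = +1.
(a,b)_19: α=-2, u≡6; β=-6, v≡8 (mod 19); (6|19)=+1, (8|19)=-1; sign (−1)^0·+1^-6·-1^-2 = +1.
(a,b)_17: α=0, u≡13; β=2, v≡1 (mod 17); (13|17)=+1, (1|17)=+1; sign (−1)^0·+1^2·+1^0 = +1.
(a,b)_7: α=1, u≡6; β=2, v≡5 (mod 7); (6|7)=-1, (5|7)=-1; sign (−1)^0·-1^2·-1^1 = -1.
(a,b)_∞: sgn(28490)=+, sgn(-1222)=−, so +1.
(a,b)_11: α=1, u≡3; β=2, v≡2 (mod 11); (3|11)=+1, (2|11)=-1; sign (−1)^0·+1^2·-1^1 = -1.
(a,b)_47: α=-2, u≡14; β=1, v≡21 (mod 47); (14|47)=+1, (21|47)=+1; sign (−1)^0·+1^1·+1^-2 = +1.
(a,b)_3: α=4, u≡2; β=2, v≡2 (mod 3); (2|3)=-1, (2|3)=-1; sign (−1)^0·-1^2·-1^4 = +1.
(a,b)_2: α=1, β=21; u≡5, v≡5 (mod 8); ε(u)ε(v)=0·0, αω(v)=1·1, βω(u)=21·1; sum ≡ 0  ⇒  +1.
|Ram(28490, -1222)| = 4, even; anisotropic at {5, 7, 11, 13}.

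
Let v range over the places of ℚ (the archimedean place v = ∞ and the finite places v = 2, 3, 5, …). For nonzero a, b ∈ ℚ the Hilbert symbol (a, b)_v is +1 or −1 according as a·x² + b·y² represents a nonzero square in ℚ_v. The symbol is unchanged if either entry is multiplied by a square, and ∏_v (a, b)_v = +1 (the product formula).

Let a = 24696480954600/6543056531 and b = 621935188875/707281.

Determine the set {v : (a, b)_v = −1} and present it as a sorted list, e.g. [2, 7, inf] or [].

[7, 13]

Mod squares: a ≡ 286, b ≡ 1155. Check v ∈ {∞, 2, 3, 5, 7, 11, 13, 17, 29}.
v=7: a=7^4·(≡6), b=7^3·(≡1) mod 7; (6|7)=-1, (1|7)=+1; (−1)^{4·3·3}·(-1)^3·(+1)^4 = -1.
v=2: v_2(a)=3, v_2(b)=0; units ≡ 7, 3 (mod 8); ε·ε+αω+βω = 1·1+3·1+0·0 ≡ 0  ⇒  (a,b)_2 = +1.
v=11: a=11^-1·(≡1), b=11^1·(≡6) mod 11; (1|11)=+1, (6|11)=-1; (−1)^{-1·1·5}·(+1)^1·(-1)^-1 = +1.
v=5: a=5^2·(≡4), b=5^3·(≡1) mod 5; (4|5)=+1, (1|5)=+1; (−1)^{2·3·2}·(+1)^3·(+1)^2 = +1.
v=13: a=13^3·(≡12), b=13^2·(≡11) mod 13; (12|13)=+1, (11|13)=-1; (−1)^{3·2·6}·(+1)^2·(-1)^3 = -1.
v=17: a=17^2·(≡7), b=17^2·(≡2) mod 17; (7|17)=-1, (2|17)=+1; (−1)^{2·2·8}·(-1)^2·(+1)^2 = +1.
v=3: a=3^4·(≡1), b=3^3·(≡1) mod 3; (1|3)=+1, (1|3)=+1; (−1)^{4·3·1}·(+1)^3·(+1)^4 = +1.
v=∞: 286 > 0 and 1155 > 0  ⇒  (a,b)_∞ = +1.
v=29: a=29^-6·(≡13), b=29^-4·(≡20) mod 29; (13|29)=+1, (20|29)=+1; (−1)^{-6·-4·14}·(+1)^-4·(+1)^-6 = +1.
(286, 1155 / ℚ) ramifies at {7, 13}: a division algebra.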